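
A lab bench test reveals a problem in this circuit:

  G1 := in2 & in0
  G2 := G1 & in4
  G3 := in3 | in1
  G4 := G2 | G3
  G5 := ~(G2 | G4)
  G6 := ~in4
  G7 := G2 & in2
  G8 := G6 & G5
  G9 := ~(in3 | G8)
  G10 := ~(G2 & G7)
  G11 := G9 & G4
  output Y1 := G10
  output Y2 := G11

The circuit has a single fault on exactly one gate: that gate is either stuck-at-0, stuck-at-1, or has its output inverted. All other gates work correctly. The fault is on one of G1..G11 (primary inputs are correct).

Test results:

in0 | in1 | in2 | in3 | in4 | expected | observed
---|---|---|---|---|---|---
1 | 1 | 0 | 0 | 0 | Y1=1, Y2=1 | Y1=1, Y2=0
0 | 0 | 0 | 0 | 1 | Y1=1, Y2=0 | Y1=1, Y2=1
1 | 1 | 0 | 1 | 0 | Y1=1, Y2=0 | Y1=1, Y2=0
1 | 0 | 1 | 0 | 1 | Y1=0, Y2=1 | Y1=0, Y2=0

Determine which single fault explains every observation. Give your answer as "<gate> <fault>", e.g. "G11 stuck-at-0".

Fault-free values for test 1 (in0=1, in1=1, in2=0, in3=0, in4=0): G1=0, G2=0, G3=1, G4=1, G5=0, G6=1, G7=0, G8=0, G9=1, G10=1, G11=1, giving Y1=1, Y2=1. Observed Y1=1, Y2=0.
Test 1: faults giving observed Y1=1, Y2=0 are {G3 stuck-at-0, G3 inverted output, G4 stuck-at-0, G4 inverted output, G5 stuck-at-1, G5 inverted output, G8 stuck-at-1, G8 inverted output, G9 stuck-at-0, G9 inverted output, G11 stuck-at-0, G11 inverted output}.
Test 2 (in0=0, in1=0, in2=0, in3=0, in4=1): fault-free G1=0, G2=0, G3=0, G4=0, G5=1, G6=0, G7=0, G8=0, G9=1, G10=1, G11=0 → Y1=1, Y2=0; observed Y1=1, Y2=1. Eliminates G3 stuck-at-0, G4 stuck-at-0, G5 stuck-at-1, G5 inverted output, G8 stuck-at-1, G8 inverted output, G9 stuck-at-0, G9 inverted output, G11 stuck-at-0.
Test 3 (in0=1, in1=1, in2=0, in3=1, in4=0): fault-free G1=0, G2=0, G3=1, G4=1, G5=0, G6=1, G7=0, G8=0, G9=0, G10=1, G11=0 → Y1=1, Y2=0; observed Y1=1, Y2=0. Eliminates G11 inverted output.
Test 4 (in0=1, in1=0, in2=1, in3=0, in4=1): fault-free G1=1, G2=1, G3=0, G4=1, G5=0, G6=0, G7=1, G8=0, G9=1, G10=0, G11=1 → Y1=0, Y2=1; observed Y1=0, Y2=0. Eliminates G3 inverted output.
Only G4 inverted output is consistent with every test.

G4 inverted output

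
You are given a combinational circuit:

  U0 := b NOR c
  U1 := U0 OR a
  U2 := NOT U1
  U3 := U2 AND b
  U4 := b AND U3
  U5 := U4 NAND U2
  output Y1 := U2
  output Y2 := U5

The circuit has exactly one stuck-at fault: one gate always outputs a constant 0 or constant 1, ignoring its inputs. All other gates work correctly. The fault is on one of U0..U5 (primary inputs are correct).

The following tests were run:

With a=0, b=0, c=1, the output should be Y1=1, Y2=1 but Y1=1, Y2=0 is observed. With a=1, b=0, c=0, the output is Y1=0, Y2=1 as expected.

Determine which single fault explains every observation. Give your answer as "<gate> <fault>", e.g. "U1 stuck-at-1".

U4 stuck-at-1

Fault-free values for test 1 (a=0, b=0, c=1): U0=0, U1=0, U2=1, U3=0, U4=0, U5=1, giving Y1=1, Y2=1. Observed Y1=1, Y2=0.
Test 1: faults giving observed Y1=1, Y2=0 are {U4 stuck-at-1, U5 stuck-at-0}.
Test 2 (a=1, b=0, c=0): fault-free U0=1, U1=1, U2=0, U3=0, U4=0, U5=1 → Y1=0, Y2=1; observed Y1=0, Y2=1. Eliminates U5 stuck-at-0.
Only U4 stuck-at-1 is consistent with every test.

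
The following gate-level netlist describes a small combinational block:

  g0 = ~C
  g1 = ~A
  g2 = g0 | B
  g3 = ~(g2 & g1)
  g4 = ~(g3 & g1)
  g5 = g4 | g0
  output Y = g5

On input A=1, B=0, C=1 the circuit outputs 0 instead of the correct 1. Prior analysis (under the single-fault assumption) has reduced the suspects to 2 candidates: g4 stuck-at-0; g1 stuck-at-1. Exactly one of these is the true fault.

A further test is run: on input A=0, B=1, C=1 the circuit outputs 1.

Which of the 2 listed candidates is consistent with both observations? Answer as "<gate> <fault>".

g1 stuck-at-1

Evaluate each candidate on input A=0, B=1, C=1:
  g4 stuck-at-0: g0=0, g1=1, g2=1, g3=0, g4=0 [stuck-at-0], g5=0 → 0 — eliminated
  g1 stuck-at-1: g0=0, g1=1 [stuck-at-1], g2=1, g3=0, g4=1, g5=1 → 1 — matches
Only g1 stuck-at-1 reproduces the observed 1.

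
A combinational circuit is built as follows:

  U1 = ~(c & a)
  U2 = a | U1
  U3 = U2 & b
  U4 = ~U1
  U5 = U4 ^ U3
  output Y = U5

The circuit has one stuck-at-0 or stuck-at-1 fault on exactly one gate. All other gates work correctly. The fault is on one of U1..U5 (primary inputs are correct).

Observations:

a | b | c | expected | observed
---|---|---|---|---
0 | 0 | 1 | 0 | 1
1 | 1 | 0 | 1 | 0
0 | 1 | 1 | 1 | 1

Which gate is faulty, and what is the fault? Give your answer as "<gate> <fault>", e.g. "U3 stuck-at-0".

U1 stuck-at-0

Fault-free values for test 1 (a=0, b=0, c=1): U1=1, U2=1, U3=0, U4=0, U5=0, giving Y=0. Observed 1.
Test 1: faults giving observed 1 are {U1 stuck-at-0, U3 stuck-at-1, U4 stuck-at-1, U5 stuck-at-1}.
Test 2 (a=1, b=1, c=0): fault-free U1=1, U2=1, U3=1, U4=0, U5=1 → 1; observed 0. Eliminates U3 stuck-at-1, U5 stuck-at-1.
Test 3 (a=0, b=1, c=1): fault-free U1=1, U2=1, U3=1, U4=0, U5=1 → 1; observed 1. Eliminates U4 stuck-at-1.
Only U1 stuck-at-0 is consistent with every test.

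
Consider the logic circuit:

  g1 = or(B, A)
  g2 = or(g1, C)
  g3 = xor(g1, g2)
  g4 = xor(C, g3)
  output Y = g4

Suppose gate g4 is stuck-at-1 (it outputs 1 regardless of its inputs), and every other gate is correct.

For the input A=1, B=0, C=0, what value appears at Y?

Propagate with g4 forced: g1=1, g2=1, g3=0, g4=1 [stuck-at-1].
So Y = 1. (Without the fault it would be 0.)

1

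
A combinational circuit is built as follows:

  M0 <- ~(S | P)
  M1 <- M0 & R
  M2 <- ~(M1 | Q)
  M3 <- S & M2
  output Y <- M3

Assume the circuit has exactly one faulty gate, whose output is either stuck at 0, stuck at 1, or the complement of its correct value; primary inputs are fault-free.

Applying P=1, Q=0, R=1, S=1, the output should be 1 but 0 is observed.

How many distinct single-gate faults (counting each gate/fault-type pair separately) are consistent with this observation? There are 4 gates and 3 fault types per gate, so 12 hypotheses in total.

Fault-free: M0=0, M1=0, M2=1, M3=1 → 1. Observed 0.
  M0 stuck-at-0: output 1 ✗
  M0 stuck-at-1: output 0 ✓
  M0 inverted output: output 0 ✓
  M1 stuck-at-0: output 1 ✗
  M1 stuck-at-1: output 0 ✓
  M1 inverted output: output 0 ✓
  M2 stuck-at-0: output 0 ✓
  M2 stuck-at-1: output 1 ✗
  M2 inverted output: output 0 ✓
  M3 stuck-at-0: output 0 ✓
  M3 stuck-at-1: output 1 ✗
  M3 inverted output: output 0 ✓
Consistent faults: {M0 stuck-at-1, M0 inverted output, M1 stuck-at-1, M1 inverted output, M2 stuck-at-0, M2 inverted output, M3 stuck-at-0, M3 inverted output} — 8 in all.

8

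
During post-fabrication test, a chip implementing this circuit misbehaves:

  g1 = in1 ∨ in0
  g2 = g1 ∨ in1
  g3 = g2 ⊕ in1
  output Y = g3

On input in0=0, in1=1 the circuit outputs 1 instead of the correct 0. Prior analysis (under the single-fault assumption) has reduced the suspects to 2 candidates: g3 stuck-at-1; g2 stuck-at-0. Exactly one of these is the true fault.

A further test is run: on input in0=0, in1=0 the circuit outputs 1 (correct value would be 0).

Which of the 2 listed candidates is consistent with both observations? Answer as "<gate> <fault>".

Evaluate each candidate on input in0=0, in1=0:
  g3 stuck-at-1: g1=0, g2=0, g3=1 [stuck-at-1] → 1 — matches
  g2 stuck-at-0: g1=0, g2=0 [stuck-at-0], g3=0 → 0 — eliminated
Only g3 stuck-at-1 reproduces the observed 1.

g3 stuck-at-1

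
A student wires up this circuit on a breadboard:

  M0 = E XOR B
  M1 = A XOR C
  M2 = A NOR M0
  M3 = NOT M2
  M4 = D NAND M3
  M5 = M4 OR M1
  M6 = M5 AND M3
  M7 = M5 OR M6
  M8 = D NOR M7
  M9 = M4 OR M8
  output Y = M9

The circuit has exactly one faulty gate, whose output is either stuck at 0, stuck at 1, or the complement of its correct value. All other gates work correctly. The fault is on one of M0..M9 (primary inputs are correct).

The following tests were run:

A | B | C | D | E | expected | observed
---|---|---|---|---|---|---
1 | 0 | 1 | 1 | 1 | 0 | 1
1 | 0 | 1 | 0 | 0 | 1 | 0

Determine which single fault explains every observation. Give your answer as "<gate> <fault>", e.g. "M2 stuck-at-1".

M9 inverted output

Fault-free values for test 1 (A=1, B=0, C=1, D=1, E=1): M0=1, M1=0, M2=0, M3=1, M4=0, M5=0, M6=0, M7=0, M8=0, M9=0, giving Y=0. Observed 1.
Test 1: faults giving observed 1 are {M2 stuck-at-1, M2 inverted output, M3 stuck-at-0, M3 inverted output, M4 stuck-at-1, M4 inverted output, M8 stuck-at-1, M8 inverted output, M9 stuck-at-1, M9 inverted output}.
Test 2 (A=1, B=0, C=1, D=0, E=0): fault-free M0=0, M1=0, M2=0, M3=1, M4=1, M5=1, M6=1, M7=1, M8=0, M9=1 → 1; observed 0. Eliminates M2 stuck-at-1, M2 inverted output, M3 stuck-at-0, M3 inverted output, M4 stuck-at-1, M4 inverted output, M8 stuck-at-1, M8 inverted output, M9 stuck-at-1.
Only M9 inverted output is consistent with every test.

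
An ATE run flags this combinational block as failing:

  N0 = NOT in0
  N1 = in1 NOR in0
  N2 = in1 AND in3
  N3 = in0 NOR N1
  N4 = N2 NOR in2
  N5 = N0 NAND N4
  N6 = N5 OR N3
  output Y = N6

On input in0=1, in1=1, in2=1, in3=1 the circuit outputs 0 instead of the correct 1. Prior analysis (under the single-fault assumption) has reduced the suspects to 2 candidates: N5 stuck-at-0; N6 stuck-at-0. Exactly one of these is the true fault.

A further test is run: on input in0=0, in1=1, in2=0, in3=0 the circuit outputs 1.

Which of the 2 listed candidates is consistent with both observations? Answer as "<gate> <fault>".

Evaluate each candidate on input in0=0, in1=1, in2=0, in3=0:
  N5 stuck-at-0: N0=1, N1=0, N2=0, N3=1, N4=1, N5=0 [stuck-at-0], N6=1 → 1 — matches
  N6 stuck-at-0: N0=1, N1=0, N2=0, N3=1, N4=1, N5=0, N6=0 [stuck-at-0] → 0 — eliminated
Only N5 stuck-at-0 reproduces the observed 1.

N5 stuck-at-0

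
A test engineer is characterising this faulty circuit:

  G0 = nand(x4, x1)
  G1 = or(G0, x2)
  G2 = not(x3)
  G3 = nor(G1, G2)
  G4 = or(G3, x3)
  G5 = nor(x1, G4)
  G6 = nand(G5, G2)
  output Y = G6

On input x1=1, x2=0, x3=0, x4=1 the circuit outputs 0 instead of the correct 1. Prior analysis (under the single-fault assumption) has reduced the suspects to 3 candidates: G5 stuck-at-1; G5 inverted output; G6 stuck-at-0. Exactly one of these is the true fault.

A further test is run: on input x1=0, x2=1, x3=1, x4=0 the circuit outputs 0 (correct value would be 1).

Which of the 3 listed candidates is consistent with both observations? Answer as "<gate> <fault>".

Evaluate each candidate on input x1=0, x2=1, x3=1, x4=0:
  G5 stuck-at-1: G0=1, G1=1, G2=0, G3=0, G4=1, G5=1 [stuck-at-1], G6=1 → 1 — eliminated
  G5 inverted output: G0=1, G1=1, G2=0, G3=0, G4=1, G5=1 [inverted output], G6=1 → 1 — eliminated
  G6 stuck-at-0: G0=1, G1=1, G2=0, G3=0, G4=1, G5=0, G6=0 [stuck-at-0] → 0 — matches
Only G6 stuck-at-0 reproduces the observed 0.

G6 stuck-at-0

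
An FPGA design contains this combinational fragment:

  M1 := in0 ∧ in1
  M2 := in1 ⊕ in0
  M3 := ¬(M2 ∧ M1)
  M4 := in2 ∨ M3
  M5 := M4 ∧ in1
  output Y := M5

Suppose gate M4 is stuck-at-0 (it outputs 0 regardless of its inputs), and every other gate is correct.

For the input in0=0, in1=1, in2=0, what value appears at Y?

0

Propagate with M4 forced: M1=0, M2=1, M3=1, M4=0 [stuck-at-0], M5=0.
So Y = 0. (Without the fault it would be 1.)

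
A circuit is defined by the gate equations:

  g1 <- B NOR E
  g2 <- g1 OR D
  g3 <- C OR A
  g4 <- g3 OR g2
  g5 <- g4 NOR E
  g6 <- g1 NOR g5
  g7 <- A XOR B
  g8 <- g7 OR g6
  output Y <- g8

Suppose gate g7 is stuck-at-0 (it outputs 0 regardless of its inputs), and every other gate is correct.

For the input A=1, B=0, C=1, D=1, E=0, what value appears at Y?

0

Propagate with g7 forced: g1=1, g2=1, g3=1, g4=1, g5=0, g6=0, g7=0 [stuck-at-0], g8=0.
So Y = 0. (Without the fault it would be 1.)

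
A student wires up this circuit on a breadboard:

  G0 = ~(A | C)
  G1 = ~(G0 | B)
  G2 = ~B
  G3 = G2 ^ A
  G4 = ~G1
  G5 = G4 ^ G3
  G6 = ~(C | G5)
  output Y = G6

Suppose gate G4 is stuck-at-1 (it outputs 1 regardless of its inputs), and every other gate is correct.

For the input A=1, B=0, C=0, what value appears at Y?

Propagate with G4 forced: G0=0, G1=1, G2=1, G3=0, G4=1 [stuck-at-1], G5=1, G6=0.
So Y = 0. (Without the fault it would be 1.)

0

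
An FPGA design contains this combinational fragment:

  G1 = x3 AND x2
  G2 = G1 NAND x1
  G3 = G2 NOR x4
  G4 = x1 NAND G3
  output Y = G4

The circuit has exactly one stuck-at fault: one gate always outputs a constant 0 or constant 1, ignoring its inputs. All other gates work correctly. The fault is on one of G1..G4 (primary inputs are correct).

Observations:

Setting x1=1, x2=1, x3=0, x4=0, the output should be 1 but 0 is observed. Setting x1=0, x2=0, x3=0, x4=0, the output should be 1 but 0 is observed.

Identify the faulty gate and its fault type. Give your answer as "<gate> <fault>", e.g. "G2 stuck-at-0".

G4 stuck-at-0

Fault-free values for test 1 (x1=1, x2=1, x3=0, x4=0): G1=0, G2=1, G3=0, G4=1, giving Y=1. Observed 0.
Test 1: faults giving observed 0 are {G1 stuck-at-1, G2 stuck-at-0, G3 stuck-at-1, G4 stuck-at-0}.
Test 2 (x1=0, x2=0, x3=0, x4=0): fault-free G1=0, G2=1, G3=0, G4=1 → 1; observed 0. Eliminates G1 stuck-at-1, G2 stuck-at-0, G3 stuck-at-1.
Only G4 stuck-at-0 is consistent with every test.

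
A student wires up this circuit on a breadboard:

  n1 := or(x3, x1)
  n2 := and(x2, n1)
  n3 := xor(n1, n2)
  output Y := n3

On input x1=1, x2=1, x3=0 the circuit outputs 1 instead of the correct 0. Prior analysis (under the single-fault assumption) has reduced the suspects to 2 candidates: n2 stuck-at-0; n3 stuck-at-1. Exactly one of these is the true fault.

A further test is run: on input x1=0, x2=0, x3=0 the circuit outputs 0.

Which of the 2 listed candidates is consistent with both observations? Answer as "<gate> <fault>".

Evaluate each candidate on input x1=0, x2=0, x3=0:
  n2 stuck-at-0: n1=0, n2=0 [stuck-at-0], n3=0 → 0 — matches
  n3 stuck-at-1: n1=0, n2=0, n3=1 [stuck-at-1] → 1 — eliminated
Only n2 stuck-at-0 reproduces the observed 0.

n2 stuck-at-0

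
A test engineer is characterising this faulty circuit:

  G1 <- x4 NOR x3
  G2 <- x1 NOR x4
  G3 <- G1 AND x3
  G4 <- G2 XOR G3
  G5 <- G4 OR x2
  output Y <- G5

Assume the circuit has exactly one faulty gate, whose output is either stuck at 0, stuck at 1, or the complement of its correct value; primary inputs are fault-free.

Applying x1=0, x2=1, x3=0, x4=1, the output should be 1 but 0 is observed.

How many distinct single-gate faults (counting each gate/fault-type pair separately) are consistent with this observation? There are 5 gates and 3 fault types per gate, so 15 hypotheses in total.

2

Fault-free: G1=0, G2=0, G3=0, G4=0, G5=1 → 1. Observed 0.
  G1: none of the 3 fault types match ✗
  G2: none of the 3 fault types match ✗
  G3: none of the 3 fault types match ✗
  G4: none of the 3 fault types match ✗
  G5: stuck-at-0, inverted output ✓; others ✗
Consistent faults: {G5 stuck-at-0, G5 inverted output} — 2 in all.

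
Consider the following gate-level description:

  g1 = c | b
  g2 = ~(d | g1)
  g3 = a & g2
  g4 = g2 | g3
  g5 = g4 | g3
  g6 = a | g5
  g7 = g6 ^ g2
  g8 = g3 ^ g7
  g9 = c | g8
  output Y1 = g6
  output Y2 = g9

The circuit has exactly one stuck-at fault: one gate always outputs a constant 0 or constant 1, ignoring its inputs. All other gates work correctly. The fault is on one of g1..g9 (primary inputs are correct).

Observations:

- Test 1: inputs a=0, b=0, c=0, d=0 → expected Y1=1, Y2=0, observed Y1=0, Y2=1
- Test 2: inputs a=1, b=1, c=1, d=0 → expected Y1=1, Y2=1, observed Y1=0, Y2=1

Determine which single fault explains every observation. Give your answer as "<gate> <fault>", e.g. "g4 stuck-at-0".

g6 stuck-at-0

Fault-free values for test 1 (a=0, b=0, c=0, d=0): g1=0, g2=1, g3=0, g4=1, g5=1, g6=1, g7=0, g8=0, g9=0, giving Y1=1, Y2=0. Observed Y1=0, Y2=1.
Test 1: faults giving observed Y1=0, Y2=1 are {g4 stuck-at-0, g5 stuck-at-0, g6 stuck-at-0}.
Test 2 (a=1, b=1, c=1, d=0): fault-free g1=1, g2=0, g3=0, g4=0, g5=0, g6=1, g7=1, g8=1, g9=1 → Y1=1, Y2=1; observed Y1=0, Y2=1. Eliminates g4 stuck-at-0, g5 stuck-at-0.
Only g6 stuck-at-0 is consistent with every test.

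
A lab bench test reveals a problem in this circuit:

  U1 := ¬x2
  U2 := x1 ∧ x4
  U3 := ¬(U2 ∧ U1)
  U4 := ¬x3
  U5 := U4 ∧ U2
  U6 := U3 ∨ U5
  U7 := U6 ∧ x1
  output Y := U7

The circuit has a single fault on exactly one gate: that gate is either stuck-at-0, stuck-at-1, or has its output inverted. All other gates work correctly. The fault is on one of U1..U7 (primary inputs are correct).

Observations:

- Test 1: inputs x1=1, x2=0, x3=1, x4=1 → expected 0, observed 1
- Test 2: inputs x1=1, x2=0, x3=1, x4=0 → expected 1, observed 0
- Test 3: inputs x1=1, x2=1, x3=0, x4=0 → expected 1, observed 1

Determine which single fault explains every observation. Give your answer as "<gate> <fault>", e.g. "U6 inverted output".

Fault-free values for test 1 (x1=1, x2=0, x3=1, x4=1): U1=1, U2=1, U3=0, U4=0, U5=0, U6=0, U7=0, giving Y=0. Observed 1.
Test 1: faults giving observed 1 are {U1 stuck-at-0, U1 inverted output, U2 stuck-at-0, U2 inverted output, U3 stuck-at-1, U3 inverted output, U4 stuck-at-1, U4 inverted output, U5 stuck-at-1, U5 inverted output, U6 stuck-at-1, U6 inverted output, U7 stuck-at-1, U7 inverted output}.
Test 2 (x1=1, x2=0, x3=1, x4=0): fault-free U1=1, U2=0, U3=1, U4=0, U5=0, U6=1, U7=1 → 1; observed 0. Eliminates U1 stuck-at-0, U1 inverted output, U2 stuck-at-0, U3 stuck-at-1, U4 stuck-at-1, U4 inverted output, U5 stuck-at-1, U5 inverted output, U6 stuck-at-1, U7 stuck-at-1.
Test 3 (x1=1, x2=1, x3=0, x4=0): fault-free U1=0, U2=0, U3=1, U4=1, U5=0, U6=1, U7=1 → 1; observed 1. Eliminates U3 inverted output, U6 inverted output, U7 inverted output.
Only U2 inverted output is consistent with every test.

U2 inverted output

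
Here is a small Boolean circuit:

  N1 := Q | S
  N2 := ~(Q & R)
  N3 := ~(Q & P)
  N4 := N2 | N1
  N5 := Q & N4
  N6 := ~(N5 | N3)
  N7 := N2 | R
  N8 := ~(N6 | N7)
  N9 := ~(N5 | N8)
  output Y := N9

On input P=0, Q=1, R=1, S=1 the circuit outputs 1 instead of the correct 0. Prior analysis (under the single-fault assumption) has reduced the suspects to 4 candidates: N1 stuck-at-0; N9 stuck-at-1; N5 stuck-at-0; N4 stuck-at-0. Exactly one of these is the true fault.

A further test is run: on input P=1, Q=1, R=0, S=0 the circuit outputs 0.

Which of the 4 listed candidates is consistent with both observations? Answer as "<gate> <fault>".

Evaluate each candidate on input P=1, Q=1, R=0, S=0:
  N1 stuck-at-0: N1=0 [stuck-at-0], N2=1, N3=0, N4=1, N5=1, N6=0, N7=1, N8=0, N9=0 → 0 — matches
  N9 stuck-at-1: N1=1, N2=1, N3=0, N4=1, N5=1, N6=0, N7=1, N8=0, N9=1 [stuck-at-1] → 1 — eliminated
  N5 stuck-at-0: N1=1, N2=1, N3=0, N4=1, N5=0 [stuck-at-0], N6=1, N7=1, N8=0, N9=1 → 1 — eliminated
  N4 stuck-at-0: N1=1, N2=1, N3=0, N4=0 [stuck-at-0], N5=0, N6=1, N7=1, N8=0, N9=1 → 1 — eliminated
Only N1 stuck-at-0 reproduces the observed 0.

N1 stuck-at-0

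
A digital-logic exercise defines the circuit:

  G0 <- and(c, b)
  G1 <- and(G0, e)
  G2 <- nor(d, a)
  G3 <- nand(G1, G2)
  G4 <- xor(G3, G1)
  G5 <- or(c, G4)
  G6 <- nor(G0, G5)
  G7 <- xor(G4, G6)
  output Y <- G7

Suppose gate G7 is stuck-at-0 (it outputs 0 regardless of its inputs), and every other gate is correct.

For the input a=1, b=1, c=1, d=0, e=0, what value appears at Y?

0

Propagate with G7 forced: G0=1, G1=0, G2=0, G3=1, G4=1, G5=1, G6=0, G7=0 [stuck-at-0].
So Y = 0. (Without the fault it would be 1.)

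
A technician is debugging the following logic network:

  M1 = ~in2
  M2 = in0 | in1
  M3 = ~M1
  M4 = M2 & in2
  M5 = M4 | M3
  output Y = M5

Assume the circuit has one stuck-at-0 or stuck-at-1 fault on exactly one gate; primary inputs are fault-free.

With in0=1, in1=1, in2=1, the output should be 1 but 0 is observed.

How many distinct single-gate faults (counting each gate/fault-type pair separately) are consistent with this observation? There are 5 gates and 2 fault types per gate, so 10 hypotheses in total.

Fault-free: M1=0, M2=1, M3=1, M4=1, M5=1 → 1. Observed 0.
  M1 stuck-at-0: output 1 ✗
  M1 stuck-at-1: output 1 ✗
  M2 stuck-at-0: output 1 ✗
  M2 stuck-at-1: output 1 ✗
  M3 stuck-at-0: output 1 ✗
  M3 stuck-at-1: output 1 ✗
  M4 stuck-at-0: output 1 ✗
  M4 stuck-at-1: output 1 ✗
  M5 stuck-at-0: output 0 ✓
  M5 stuck-at-1: output 1 ✗
Consistent faults: {M5 stuck-at-0} — 1 in all.

1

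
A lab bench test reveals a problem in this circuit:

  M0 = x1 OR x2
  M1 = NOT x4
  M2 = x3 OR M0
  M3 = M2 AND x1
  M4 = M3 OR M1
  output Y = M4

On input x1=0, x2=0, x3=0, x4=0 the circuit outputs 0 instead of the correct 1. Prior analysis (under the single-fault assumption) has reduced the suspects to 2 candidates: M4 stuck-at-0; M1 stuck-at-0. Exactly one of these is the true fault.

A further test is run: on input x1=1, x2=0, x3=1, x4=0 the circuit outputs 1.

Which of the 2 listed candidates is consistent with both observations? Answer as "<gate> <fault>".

Evaluate each candidate on input x1=1, x2=0, x3=1, x4=0:
  M4 stuck-at-0: M0=1, M1=1, M2=1, M3=1, M4=0 [stuck-at-0] → 0 — eliminated
  M1 stuck-at-0: M0=1, M1=0 [stuck-at-0], M2=1, M3=1, M4=1 → 1 — matches
Only M1 stuck-at-0 reproduces the observed 1.

M1 stuck-at-0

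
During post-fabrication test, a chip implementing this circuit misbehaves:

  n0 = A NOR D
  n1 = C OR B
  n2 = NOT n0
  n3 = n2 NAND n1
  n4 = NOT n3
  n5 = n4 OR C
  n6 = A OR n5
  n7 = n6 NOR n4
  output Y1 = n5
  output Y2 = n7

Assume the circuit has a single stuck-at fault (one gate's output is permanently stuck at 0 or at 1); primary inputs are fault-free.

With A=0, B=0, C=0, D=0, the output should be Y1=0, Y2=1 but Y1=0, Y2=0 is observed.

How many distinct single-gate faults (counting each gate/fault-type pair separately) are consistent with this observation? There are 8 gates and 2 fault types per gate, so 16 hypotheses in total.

Fault-free: n0=1, n1=0, n2=0, n3=1, n4=0, n5=0, n6=0, n7=1 → Y1=0, Y2=1. Observed Y1=0, Y2=0.
  n0: none of the 2 fault types match ✗
  n1: none of the 2 fault types match ✗
  n2: none of the 2 fault types match ✗
  n3: none of the 2 fault types match ✗
  n4: none of the 2 fault types match ✗
  n5: none of the 2 fault types match ✗
  n6: stuck-at-1 ✓; others ✗
  n7: stuck-at-0 ✓; others ✗
Consistent faults: {n6 stuck-at-1, n7 stuck-at-0} — 2 in all.

2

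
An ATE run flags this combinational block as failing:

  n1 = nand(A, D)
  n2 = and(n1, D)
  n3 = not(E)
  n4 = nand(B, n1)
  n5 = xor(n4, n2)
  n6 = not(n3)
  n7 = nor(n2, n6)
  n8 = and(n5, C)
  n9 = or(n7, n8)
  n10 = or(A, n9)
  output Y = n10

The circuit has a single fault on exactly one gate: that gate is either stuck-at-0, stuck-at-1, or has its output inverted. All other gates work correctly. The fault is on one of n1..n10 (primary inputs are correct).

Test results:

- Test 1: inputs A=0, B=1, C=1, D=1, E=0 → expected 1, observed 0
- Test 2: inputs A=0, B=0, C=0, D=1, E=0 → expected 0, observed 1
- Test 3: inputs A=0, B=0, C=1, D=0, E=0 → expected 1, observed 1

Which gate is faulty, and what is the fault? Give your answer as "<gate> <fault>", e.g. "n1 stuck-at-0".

n8 inverted output

Fault-free values for test 1 (A=0, B=1, C=1, D=1, E=0): n1=1, n2=1, n3=1, n4=0, n5=1, n6=0, n7=0, n8=1, n9=1, n10=1, giving Y=1. Observed 0.
Test 1: faults giving observed 0 are {n4 stuck-at-1, n4 inverted output, n5 stuck-at-0, n5 inverted output, n8 stuck-at-0, n8 inverted output, n9 stuck-at-0, n9 inverted output, n10 stuck-at-0, n10 inverted output}.
Test 2 (A=0, B=0, C=0, D=1, E=0): fault-free n1=1, n2=1, n3=1, n4=1, n5=0, n6=0, n7=0, n8=0, n9=0, n10=0 → 0; observed 1. Eliminates n4 stuck-at-1, n4 inverted output, n5 stuck-at-0, n5 inverted output, n8 stuck-at-0, n9 stuck-at-0, n10 stuck-at-0.
Test 3 (A=0, B=0, C=1, D=0, E=0): fault-free n1=1, n2=0, n3=1, n4=1, n5=1, n6=0, n7=1, n8=1, n9=1, n10=1 → 1; observed 1. Eliminates n9 inverted output, n10 inverted output.
Only n8 inverted output is consistent with every test.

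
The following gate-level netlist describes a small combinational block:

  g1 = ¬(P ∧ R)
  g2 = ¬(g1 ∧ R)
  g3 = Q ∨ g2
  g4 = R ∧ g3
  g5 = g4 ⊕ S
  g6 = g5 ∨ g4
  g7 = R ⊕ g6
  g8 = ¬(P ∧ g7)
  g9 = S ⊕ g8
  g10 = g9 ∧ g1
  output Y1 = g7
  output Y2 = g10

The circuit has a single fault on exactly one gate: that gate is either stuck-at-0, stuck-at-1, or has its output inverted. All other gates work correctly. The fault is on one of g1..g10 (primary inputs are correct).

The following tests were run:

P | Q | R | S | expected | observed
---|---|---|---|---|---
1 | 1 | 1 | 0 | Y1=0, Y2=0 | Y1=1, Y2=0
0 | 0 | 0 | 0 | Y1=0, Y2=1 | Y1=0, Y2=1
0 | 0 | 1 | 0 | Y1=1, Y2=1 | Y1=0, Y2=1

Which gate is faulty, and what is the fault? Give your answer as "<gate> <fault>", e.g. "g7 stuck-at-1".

g3 inverted output

Fault-free values for test 1 (P=1, Q=1, R=1, S=0): g1=0, g2=1, g3=1, g4=1, g5=1, g6=1, g7=0, g8=1, g9=1, g10=0, giving Y1=0, Y2=0. Observed Y1=1, Y2=0.
Test 1: faults giving observed Y1=1, Y2=0 are {g3 stuck-at-0, g3 inverted output, g4 stuck-at-0, g4 inverted output, g6 stuck-at-0, g6 inverted output, g7 stuck-at-1, g7 inverted output}.
Test 2 (P=0, Q=0, R=0, S=0): fault-free g1=1, g2=1, g3=1, g4=0, g5=0, g6=0, g7=0, g8=1, g9=1, g10=1 → Y1=0, Y2=1; observed Y1=0, Y2=1. Eliminates g4 inverted output, g6 inverted output, g7 stuck-at-1, g7 inverted output.
Test 3 (P=0, Q=0, R=1, S=0): fault-free g1=1, g2=0, g3=0, g4=0, g5=0, g6=0, g7=1, g8=1, g9=1, g10=1 → Y1=1, Y2=1; observed Y1=0, Y2=1. Eliminates g3 stuck-at-0, g4 stuck-at-0, g6 stuck-at-0.
Only g3 inverted output is consistent with every test.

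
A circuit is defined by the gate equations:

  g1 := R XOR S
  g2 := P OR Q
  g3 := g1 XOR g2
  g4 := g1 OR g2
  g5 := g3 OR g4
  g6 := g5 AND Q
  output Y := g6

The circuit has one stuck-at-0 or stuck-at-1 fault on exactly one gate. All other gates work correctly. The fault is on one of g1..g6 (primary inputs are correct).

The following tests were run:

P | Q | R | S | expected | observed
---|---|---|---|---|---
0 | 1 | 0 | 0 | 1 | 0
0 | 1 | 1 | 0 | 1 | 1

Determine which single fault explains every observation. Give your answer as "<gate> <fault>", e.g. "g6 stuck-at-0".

g2 stuck-at-0

Fault-free values for test 1 (P=0, Q=1, R=0, S=0): g1=0, g2=1, g3=1, g4=1, g5=1, g6=1, giving Y=1. Observed 0.
Test 1: faults giving observed 0 are {g2 stuck-at-0, g5 stuck-at-0, g6 stuck-at-0}.
Test 2 (P=0, Q=1, R=1, S=0): fault-free g1=1, g2=1, g3=0, g4=1, g5=1, g6=1 → 1; observed 1. Eliminates g5 stuck-at-0, g6 stuck-at-0.
Only g2 stuck-at-0 is consistent with every test.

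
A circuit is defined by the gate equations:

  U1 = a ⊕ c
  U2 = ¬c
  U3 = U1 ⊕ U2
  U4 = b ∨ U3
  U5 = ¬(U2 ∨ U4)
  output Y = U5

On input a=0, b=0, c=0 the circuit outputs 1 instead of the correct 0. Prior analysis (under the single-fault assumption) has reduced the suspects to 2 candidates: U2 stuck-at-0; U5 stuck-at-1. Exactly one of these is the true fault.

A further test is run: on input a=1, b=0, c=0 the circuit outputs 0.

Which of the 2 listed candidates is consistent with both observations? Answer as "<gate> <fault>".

U2 stuck-at-0

Evaluate each candidate on input a=1, b=0, c=0:
  U2 stuck-at-0: U1=1, U2=0 [stuck-at-0], U3=1, U4=1, U5=0 → 0 — matches
  U5 stuck-at-1: U1=1, U2=1, U3=0, U4=0, U5=1 [stuck-at-1] → 1 — eliminated
Only U2 stuck-at-0 reproduces the observed 0.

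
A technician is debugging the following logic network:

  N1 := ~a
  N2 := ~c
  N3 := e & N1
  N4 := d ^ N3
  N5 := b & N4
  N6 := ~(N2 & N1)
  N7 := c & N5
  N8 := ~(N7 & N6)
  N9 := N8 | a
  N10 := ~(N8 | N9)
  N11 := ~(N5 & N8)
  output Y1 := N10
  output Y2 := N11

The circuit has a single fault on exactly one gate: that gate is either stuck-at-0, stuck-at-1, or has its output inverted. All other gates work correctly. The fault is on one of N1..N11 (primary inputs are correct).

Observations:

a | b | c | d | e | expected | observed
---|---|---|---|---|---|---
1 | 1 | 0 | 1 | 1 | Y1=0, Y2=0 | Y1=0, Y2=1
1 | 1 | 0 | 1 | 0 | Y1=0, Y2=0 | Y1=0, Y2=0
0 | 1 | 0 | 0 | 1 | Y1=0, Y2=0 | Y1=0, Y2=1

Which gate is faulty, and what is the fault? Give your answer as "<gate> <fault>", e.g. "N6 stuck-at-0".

N1 inverted output

Fault-free values for test 1 (a=1, b=1, c=0, d=1, e=1): N1=0, N2=1, N3=0, N4=1, N5=1, N6=1, N7=0, N8=1, N9=1, N10=0, N11=0, giving Y1=0, Y2=0. Observed Y1=0, Y2=1.
Test 1: faults giving observed Y1=0, Y2=1 are {N1 stuck-at-1, N1 inverted output, N3 stuck-at-1, N3 inverted output, N4 stuck-at-0, N4 inverted output, N5 stuck-at-0, N5 inverted output, N7 stuck-at-1, N7 inverted output, N8 stuck-at-0, N8 inverted output, N11 stuck-at-1, N11 inverted output}.
Test 2 (a=1, b=1, c=0, d=1, e=0): fault-free N1=0, N2=1, N3=0, N4=1, N5=1, N6=1, N7=0, N8=1, N9=1, N10=0, N11=0 → Y1=0, Y2=0; observed Y1=0, Y2=0. Eliminates N3 stuck-at-1, N3 inverted output, N4 stuck-at-0, N4 inverted output, N5 stuck-at-0, N5 inverted output, N7 stuck-at-1, N7 inverted output, N8 stuck-at-0, N8 inverted output, N11 stuck-at-1, N11 inverted output.
Test 3 (a=0, b=1, c=0, d=0, e=1): fault-free N1=1, N2=1, N3=1, N4=1, N5=1, N6=0, N7=0, N8=1, N9=1, N10=0, N11=0 → Y1=0, Y2=0; observed Y1=0, Y2=1. Eliminates N1 stuck-at-1.
Only N1 inverted output is consistent with every test.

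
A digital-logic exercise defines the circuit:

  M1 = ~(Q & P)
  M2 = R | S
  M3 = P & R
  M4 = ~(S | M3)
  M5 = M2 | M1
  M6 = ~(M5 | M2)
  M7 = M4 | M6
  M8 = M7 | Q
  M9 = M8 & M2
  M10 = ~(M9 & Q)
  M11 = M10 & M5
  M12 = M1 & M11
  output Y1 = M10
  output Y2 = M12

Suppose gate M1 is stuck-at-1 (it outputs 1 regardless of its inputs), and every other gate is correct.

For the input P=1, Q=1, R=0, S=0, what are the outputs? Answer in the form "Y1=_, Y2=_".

Propagate with M1 forced: M1=1 [stuck-at-1], M2=0, M3=0, M4=1, M5=1, M6=0, M7=1, M8=1, M9=0, M10=1, M11=1, M12=1.
So the outputs are Y1=1, Y2=1. (Without the fault they would be Y1=1, Y2=0.)

Y1=1, Y2=1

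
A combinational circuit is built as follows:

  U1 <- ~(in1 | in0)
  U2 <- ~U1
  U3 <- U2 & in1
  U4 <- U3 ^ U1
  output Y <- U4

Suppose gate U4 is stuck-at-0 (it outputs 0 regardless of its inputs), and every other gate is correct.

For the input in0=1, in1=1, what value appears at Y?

0

Propagate with U4 forced: U1=0, U2=1, U3=1, U4=0 [stuck-at-0].
So Y = 0. (Without the fault it would be 1.)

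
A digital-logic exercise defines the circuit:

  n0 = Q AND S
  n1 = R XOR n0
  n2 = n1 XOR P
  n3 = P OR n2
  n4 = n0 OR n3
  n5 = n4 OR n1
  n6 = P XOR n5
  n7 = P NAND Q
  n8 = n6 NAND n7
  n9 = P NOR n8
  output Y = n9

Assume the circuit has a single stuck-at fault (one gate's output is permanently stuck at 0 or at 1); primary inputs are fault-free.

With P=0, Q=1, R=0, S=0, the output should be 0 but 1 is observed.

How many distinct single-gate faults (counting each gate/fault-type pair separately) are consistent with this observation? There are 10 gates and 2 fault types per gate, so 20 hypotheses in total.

9

Fault-free: n0=0, n1=0, n2=0, n3=0, n4=0, n5=0, n6=0, n7=1, n8=1, n9=0 → 0. Observed 1.
  n0: stuck-at-1 ✓; others ✗
  n1: stuck-at-1 ✓; others ✗
  n2: stuck-at-1 ✓; others ✗
  n3: stuck-at-1 ✓; others ✗
  n4: stuck-at-1 ✓; others ✗
  n5: stuck-at-1 ✓; others ✗
  n6: stuck-at-1 ✓; others ✗
  n7: none of the 2 fault types match ✗
  n8: stuck-at-0 ✓; others ✗
  n9: stuck-at-1 ✓; others ✗
Consistent faults: {n0 stuck-at-1, n1 stuck-at-1, n2 stuck-at-1, n3 stuck-at-1, n4 stuck-at-1, n5 stuck-at-1, n6 stuck-at-1, n8 stuck-at-0, n9 stuck-at-1} — 9 in all.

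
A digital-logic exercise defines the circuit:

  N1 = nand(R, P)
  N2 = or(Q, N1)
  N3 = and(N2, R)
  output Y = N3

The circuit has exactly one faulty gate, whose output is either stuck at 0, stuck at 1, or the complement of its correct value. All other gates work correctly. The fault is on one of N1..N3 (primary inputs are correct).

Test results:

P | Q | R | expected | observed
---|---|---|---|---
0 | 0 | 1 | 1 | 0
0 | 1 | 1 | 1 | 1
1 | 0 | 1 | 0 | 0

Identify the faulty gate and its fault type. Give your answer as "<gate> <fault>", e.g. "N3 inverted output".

Fault-free values for test 1 (P=0, Q=0, R=1): N1=1, N2=1, N3=1, giving Y=1. Observed 0.
Test 1: faults giving observed 0 are {N1 stuck-at-0, N1 inverted output, N2 stuck-at-0, N2 inverted output, N3 stuck-at-0, N3 inverted output}.
Test 2 (P=0, Q=1, R=1): fault-free N1=1, N2=1, N3=1 → 1; observed 1. Eliminates N2 stuck-at-0, N2 inverted output, N3 stuck-at-0, N3 inverted output.
Test 3 (P=1, Q=0, R=1): fault-free N1=0, N2=0, N3=0 → 0; observed 0. Eliminates N1 inverted output.
Only N1 stuck-at-0 is consistent with every test.

N1 stuck-at-0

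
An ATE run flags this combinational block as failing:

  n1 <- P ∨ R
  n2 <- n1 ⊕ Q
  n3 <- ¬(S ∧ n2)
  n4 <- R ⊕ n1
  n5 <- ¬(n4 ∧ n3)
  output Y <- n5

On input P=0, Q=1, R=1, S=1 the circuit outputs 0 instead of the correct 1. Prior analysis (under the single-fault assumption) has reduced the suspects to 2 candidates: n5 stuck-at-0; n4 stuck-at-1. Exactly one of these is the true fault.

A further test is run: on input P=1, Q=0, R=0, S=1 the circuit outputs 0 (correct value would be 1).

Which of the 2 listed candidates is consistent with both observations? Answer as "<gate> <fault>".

Evaluate each candidate on input P=1, Q=0, R=0, S=1:
  n5 stuck-at-0: n1=1, n2=1, n3=0, n4=1, n5=0 [stuck-at-0] → 0 — matches
  n4 stuck-at-1: n1=1, n2=1, n3=0, n4=1 [stuck-at-1], n5=1 → 1 — eliminated
Only n5 stuck-at-0 reproduces the observed 0.

n5 stuck-at-0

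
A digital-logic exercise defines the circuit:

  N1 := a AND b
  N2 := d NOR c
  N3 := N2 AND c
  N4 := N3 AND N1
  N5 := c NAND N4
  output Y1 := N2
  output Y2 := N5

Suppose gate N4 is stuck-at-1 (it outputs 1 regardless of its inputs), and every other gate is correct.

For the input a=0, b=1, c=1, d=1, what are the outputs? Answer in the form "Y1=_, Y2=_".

Propagate with N4 forced: N1=0, N2=0, N3=0, N4=1 [stuck-at-1], N5=0.
So the outputs are Y1=0, Y2=0. (Without the fault they would be Y1=0, Y2=1.)

Y1=0, Y2=0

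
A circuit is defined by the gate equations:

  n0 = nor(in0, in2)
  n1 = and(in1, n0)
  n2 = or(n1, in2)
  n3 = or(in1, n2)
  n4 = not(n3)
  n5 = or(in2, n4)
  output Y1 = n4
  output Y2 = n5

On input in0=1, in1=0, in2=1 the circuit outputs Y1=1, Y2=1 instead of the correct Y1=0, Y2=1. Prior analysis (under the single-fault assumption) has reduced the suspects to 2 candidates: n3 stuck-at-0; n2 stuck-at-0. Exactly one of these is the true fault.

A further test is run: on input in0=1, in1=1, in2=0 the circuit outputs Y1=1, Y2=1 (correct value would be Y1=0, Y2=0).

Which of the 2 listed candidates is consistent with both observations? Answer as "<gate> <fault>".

n3 stuck-at-0

Evaluate each candidate on input in0=1, in1=1, in2=0:
  n3 stuck-at-0: n0=0, n1=0, n2=0, n3=0 [stuck-at-0], n4=1, n5=1 → Y1=1, Y2=1 — matches
  n2 stuck-at-0: n0=0, n1=0, n2=0 [stuck-at-0], n3=1, n4=0, n5=0 → Y1=0, Y2=0 — eliminated
Only n3 stuck-at-0 reproduces the observed Y1=1, Y2=1.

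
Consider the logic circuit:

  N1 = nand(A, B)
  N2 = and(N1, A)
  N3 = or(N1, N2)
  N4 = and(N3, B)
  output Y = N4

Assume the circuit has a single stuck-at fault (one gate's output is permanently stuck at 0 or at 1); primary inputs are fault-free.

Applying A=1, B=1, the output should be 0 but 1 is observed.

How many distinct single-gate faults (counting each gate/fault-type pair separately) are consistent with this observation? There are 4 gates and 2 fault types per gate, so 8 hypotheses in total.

Fault-free: N1=0, N2=0, N3=0, N4=0 → 0. Observed 1.
  N1 stuck-at-0: output 0 ✗
  N1 stuck-at-1: output 1 ✓
  N2 stuck-at-0: output 0 ✗
  N2 stuck-at-1: output 1 ✓
  N3 stuck-at-0: output 0 ✗
  N3 stuck-at-1: output 1 ✓
  N4 stuck-at-0: output 0 ✗
  N4 stuck-at-1: output 1 ✓
Consistent faults: {N1 stuck-at-1, N2 stuck-at-1, N3 stuck-at-1, N4 stuck-at-1} — 4 in all.

4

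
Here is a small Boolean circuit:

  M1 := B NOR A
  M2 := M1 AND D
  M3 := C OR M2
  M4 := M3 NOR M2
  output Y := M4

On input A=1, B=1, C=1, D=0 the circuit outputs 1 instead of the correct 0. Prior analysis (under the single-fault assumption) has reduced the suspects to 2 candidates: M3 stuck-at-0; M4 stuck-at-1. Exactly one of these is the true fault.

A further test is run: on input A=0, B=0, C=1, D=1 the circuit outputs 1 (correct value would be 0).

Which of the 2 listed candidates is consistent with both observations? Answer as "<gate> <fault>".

M4 stuck-at-1

Evaluate each candidate on input A=0, B=0, C=1, D=1:
  M3 stuck-at-0: M1=1, M2=1, M3=0 [stuck-at-0], M4=0 → 0 — eliminated
  M4 stuck-at-1: M1=1, M2=1, M3=1, M4=1 [stuck-at-1] → 1 — matches
Only M4 stuck-at-1 reproduces the observed 1.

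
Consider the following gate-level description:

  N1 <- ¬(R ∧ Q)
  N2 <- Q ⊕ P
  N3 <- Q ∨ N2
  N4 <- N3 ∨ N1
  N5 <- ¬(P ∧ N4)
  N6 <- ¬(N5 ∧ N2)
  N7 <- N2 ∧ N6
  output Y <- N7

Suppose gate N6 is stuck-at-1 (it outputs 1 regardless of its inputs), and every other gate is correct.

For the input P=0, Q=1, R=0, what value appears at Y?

Propagate with N6 forced: N1=1, N2=1, N3=1, N4=1, N5=1, N6=1 [stuck-at-1], N7=1.
So Y = 1. (Without the fault it would be 0.)

1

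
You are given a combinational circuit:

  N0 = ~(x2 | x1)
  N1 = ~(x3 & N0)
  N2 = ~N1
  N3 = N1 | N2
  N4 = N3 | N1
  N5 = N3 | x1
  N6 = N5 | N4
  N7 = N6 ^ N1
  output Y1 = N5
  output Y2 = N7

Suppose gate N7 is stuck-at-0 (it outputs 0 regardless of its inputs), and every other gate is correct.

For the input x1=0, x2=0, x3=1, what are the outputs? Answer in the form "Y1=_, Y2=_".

Y1=1, Y2=0

Propagate with N7 forced: N0=1, N1=0, N2=1, N3=1, N4=1, N5=1, N6=1, N7=0 [stuck-at-0].
So the outputs are Y1=1, Y2=0. (Without the fault they would be Y1=1, Y2=1.)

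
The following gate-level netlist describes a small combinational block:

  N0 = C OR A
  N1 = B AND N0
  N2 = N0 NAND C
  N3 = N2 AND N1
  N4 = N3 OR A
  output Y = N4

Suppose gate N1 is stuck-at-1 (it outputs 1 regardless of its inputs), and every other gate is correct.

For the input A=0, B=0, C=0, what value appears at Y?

Propagate with N1 forced: N0=0, N1=1 [stuck-at-1], N2=1, N3=1, N4=1.
So Y = 1. (Without the fault it would be 0.)

1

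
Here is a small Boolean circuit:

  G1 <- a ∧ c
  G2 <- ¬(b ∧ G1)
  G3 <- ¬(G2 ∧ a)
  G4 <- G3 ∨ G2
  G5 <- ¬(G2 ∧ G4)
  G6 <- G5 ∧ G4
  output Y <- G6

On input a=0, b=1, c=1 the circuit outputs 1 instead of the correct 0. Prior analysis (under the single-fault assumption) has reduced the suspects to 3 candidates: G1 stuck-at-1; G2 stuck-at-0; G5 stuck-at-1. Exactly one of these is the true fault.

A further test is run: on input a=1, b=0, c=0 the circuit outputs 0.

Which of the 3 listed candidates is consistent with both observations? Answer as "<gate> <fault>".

G1 stuck-at-1

Evaluate each candidate on input a=1, b=0, c=0:
  G1 stuck-at-1: G1=1 [stuck-at-1], G2=1, G3=0, G4=1, G5=0, G6=0 → 0 — matches
  G2 stuck-at-0: G1=0, G2=0 [stuck-at-0], G3=1, G4=1, G5=1, G6=1 → 1 — eliminated
  G5 stuck-at-1: G1=0, G2=1, G3=0, G4=1, G5=1 [stuck-at-1], G6=1 → 1 — eliminated
Only G1 stuck-at-1 reproduces the observed 0.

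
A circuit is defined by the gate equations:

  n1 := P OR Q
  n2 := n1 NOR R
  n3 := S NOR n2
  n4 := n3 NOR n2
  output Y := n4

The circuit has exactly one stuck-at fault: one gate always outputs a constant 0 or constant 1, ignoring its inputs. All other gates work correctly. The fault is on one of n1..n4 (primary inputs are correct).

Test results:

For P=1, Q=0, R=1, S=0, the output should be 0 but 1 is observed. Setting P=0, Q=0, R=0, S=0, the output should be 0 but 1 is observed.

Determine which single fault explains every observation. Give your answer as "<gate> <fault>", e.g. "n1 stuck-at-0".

n4 stuck-at-1

Fault-free values for test 1 (P=1, Q=0, R=1, S=0): n1=1, n2=0, n3=1, n4=0, giving Y=0. Observed 1.
Test 1: faults giving observed 1 are {n3 stuck-at-0, n4 stuck-at-1}.
Test 2 (P=0, Q=0, R=0, S=0): fault-free n1=0, n2=1, n3=0, n4=0 → 0; observed 1. Eliminates n3 stuck-at-0.
Only n4 stuck-at-1 is consistent with every test.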